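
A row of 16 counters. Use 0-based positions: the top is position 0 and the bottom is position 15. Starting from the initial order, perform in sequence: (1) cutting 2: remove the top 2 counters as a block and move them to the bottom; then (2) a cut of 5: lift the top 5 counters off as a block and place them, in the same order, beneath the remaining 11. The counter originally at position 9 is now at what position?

Track the counter from position 9 forward through each operation:
  after op 1 (cut 2): 9 → 7
  after op 2 (cut 5): 7 → 2

2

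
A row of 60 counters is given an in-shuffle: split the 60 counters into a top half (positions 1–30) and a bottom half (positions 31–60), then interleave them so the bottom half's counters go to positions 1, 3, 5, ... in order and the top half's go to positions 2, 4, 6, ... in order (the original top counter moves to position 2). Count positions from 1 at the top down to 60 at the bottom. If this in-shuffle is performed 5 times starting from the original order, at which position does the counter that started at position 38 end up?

57

Track the counter's position through each in-shuffle:
38 → 15 → 30 → 60 → 59 → 57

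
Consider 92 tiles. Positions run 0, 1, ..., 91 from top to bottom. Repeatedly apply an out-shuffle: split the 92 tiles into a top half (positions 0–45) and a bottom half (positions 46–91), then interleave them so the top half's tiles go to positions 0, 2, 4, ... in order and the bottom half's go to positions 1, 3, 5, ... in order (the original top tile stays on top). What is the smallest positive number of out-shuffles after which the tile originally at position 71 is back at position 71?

Follow position 71 under repeated out-shuffles:
71 → 51 → 11 → 22 → 44 → 88 → 85 → 79 → 67 → 43 → 86 → 81 → 71
It first returns after 12 out-shuffles.

12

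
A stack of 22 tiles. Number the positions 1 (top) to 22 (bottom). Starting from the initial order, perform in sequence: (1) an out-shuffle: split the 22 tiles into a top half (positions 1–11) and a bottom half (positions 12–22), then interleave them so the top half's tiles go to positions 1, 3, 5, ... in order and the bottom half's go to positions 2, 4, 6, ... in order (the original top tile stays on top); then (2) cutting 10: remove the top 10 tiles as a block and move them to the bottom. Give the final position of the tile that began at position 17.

Track the tile from position 17 forward through each operation:
  after op 1 (out-shuffle): 17 → 12
  after op 2 (cut 10): 12 → 2

2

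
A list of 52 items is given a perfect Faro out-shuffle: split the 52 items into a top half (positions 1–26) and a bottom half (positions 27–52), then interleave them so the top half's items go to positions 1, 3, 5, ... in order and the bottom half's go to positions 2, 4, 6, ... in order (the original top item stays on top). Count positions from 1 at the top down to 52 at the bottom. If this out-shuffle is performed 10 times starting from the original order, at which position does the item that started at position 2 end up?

5

Track the item's position through each out-shuffle:
2 → 3 → 5 → 9 → 17 → 33 → 14 → 27 → 2 → 3 → 5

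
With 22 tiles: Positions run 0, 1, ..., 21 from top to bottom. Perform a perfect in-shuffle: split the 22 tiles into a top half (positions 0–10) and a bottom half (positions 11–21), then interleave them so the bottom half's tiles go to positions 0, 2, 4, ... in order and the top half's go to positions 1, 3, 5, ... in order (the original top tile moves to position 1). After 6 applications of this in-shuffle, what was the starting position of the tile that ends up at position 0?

Work backwards from position 0, undoing one in-shuffle at a time:
0 ← 11 ← 5 ← 2 ← 12 ← 17 ← 8
So the tile now at position 0 started at position 8.

8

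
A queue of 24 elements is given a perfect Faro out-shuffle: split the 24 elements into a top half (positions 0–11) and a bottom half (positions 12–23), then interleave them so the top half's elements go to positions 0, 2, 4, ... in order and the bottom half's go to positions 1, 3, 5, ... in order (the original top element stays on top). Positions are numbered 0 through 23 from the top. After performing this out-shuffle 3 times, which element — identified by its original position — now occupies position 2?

Work backwards from position 2, undoing one out-shuffle at a time:
2 ← 1 ← 12 ← 6
So the element now at position 2 started at position 6.

6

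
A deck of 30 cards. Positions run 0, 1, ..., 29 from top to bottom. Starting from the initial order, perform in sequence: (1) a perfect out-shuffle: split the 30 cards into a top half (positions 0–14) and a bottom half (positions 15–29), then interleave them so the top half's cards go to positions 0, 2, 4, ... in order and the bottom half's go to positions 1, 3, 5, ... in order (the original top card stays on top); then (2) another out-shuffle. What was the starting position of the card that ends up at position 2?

Undo the operations in reverse order, starting from position 2:
  undo op 2 (out-shuffle, from top half): 2 ← 1
  undo op 1 (out-shuffle, from bottom half): 1 ← 15
So the card at position 2 came from original position 15.

15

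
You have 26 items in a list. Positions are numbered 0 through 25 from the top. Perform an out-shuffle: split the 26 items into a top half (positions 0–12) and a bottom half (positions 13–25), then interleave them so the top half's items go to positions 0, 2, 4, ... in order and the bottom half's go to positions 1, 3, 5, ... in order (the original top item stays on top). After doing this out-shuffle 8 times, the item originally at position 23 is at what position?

13

Track the item's position through each out-shuffle:
23 → 21 → 17 → 9 → 18 → 11 → 22 → 19 → 13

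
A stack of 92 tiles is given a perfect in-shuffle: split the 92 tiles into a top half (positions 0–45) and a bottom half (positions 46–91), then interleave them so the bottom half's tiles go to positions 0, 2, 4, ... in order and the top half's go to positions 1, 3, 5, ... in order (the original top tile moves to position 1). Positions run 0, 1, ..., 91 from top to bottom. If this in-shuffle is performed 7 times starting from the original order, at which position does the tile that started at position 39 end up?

4

Track the tile's position through each in-shuffle:
39 → 79 → 66 → 40 → 81 → 70 → 48 → 4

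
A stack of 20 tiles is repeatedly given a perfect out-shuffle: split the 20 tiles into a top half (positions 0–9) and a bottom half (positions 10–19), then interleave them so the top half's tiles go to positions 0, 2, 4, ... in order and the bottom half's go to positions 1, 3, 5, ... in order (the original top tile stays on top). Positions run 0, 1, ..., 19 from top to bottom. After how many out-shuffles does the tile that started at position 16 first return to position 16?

18

Follow position 16 under repeated out-shuffles:
16 → 13 → 7 → 14 → 9 → 18 → 17 → 15 → 11 → 3 → 6 → 12 → 5 → 10 → 1 → 2 → 4 → 8 → 16
It first returns after 18 out-shuffles.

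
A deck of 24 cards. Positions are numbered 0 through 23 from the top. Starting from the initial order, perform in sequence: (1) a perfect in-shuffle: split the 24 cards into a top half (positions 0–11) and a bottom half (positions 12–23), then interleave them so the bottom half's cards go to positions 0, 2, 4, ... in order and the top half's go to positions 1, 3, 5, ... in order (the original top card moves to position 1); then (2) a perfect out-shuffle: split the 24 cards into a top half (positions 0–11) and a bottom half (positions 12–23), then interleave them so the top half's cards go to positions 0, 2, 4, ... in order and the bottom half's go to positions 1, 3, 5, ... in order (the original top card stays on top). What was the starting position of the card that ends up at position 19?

Undo the operations in reverse order, starting from position 19:
  undo op 2 (out-shuffle, from bottom half): 19 ← 21
  undo op 1 (in-shuffle, from top half): 21 ← 10
So the card at position 19 came from original position 10.

10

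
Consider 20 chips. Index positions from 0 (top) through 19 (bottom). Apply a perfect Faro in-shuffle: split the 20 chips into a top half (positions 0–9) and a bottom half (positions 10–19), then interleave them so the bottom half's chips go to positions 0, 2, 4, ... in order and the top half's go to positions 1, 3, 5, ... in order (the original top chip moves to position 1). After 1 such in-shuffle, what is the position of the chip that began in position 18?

16

Track the chip's position through each in-shuffle:
18 → 16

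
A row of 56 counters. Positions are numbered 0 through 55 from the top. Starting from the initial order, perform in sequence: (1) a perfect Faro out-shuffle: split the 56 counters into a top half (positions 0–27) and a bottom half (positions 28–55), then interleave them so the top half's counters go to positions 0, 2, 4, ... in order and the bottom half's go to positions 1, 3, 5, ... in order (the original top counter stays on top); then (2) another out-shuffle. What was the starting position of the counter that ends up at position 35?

50

Undo the operations in reverse order, starting from position 35:
  undo op 2 (out-shuffle, from bottom half): 35 ← 45
  undo op 1 (out-shuffle, from bottom half): 45 ← 50
So the counter at position 35 came from original position 50.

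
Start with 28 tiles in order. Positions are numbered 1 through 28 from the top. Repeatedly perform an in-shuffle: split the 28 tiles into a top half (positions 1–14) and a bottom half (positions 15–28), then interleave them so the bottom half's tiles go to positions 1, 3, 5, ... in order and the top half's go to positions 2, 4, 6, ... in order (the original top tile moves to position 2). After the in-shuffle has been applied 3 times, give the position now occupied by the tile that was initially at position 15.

Track the tile's position through each in-shuffle:
15 → 1 → 2 → 4

4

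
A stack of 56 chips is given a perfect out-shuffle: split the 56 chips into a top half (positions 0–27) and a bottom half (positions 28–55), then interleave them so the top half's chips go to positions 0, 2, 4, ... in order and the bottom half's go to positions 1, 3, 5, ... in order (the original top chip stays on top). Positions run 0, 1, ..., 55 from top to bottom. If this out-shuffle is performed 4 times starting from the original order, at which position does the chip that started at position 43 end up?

28

Track the chip's position through each out-shuffle:
43 → 31 → 7 → 14 → 28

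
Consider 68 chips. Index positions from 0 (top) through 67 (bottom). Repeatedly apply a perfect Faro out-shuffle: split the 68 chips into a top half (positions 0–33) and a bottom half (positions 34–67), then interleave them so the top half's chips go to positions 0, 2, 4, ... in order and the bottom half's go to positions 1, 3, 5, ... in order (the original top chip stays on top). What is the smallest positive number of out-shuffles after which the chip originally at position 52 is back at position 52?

Follow position 52 under repeated out-shuffles:
52 → 37 → 7 → 14 → 28 → 56 → 45 → 23 → ... → 52 (length 66)
It first returns after 66 out-shuffles.

66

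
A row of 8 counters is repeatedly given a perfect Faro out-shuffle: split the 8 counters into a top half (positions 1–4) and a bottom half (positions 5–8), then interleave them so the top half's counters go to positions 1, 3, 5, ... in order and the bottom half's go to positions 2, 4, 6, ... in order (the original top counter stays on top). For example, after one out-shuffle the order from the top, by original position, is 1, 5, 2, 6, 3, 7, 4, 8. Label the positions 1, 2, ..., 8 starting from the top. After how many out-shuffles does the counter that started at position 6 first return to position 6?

Follow position 6 under repeated out-shuffles:
6 → 4 → 7 → 6
It first returns after 3 out-shuffles.

3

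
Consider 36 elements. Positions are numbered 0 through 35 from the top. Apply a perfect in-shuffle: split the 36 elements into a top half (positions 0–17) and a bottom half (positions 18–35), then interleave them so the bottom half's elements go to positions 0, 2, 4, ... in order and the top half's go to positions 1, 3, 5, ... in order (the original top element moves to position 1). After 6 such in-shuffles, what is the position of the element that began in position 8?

Track the element's position through each in-shuffle:
8 → 17 → 35 → 34 → 32 → 28 → 20

20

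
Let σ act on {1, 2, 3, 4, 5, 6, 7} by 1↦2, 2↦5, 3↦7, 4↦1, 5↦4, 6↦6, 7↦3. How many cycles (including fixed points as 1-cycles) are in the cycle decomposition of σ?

3

Cycle decomposition: (1 2 5 4) (3 7) (6).
3 cycles.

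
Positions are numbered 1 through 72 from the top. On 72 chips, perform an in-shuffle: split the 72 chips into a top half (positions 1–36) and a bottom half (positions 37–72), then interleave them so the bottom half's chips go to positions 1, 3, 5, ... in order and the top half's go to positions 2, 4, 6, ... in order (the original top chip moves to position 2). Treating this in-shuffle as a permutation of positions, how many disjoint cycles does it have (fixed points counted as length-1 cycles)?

Trace each unvisited position around until it returns:
(1 2 4 8 16 32 64 55 37) (3 6 12 24 48 23 46 19 38) (5 10 20 40 7 14 28 56 39) (9 18 36 72 71 69 65 57 41) (11 22 44 15 30 60 47 21 42) (13 26 52 31 62 51 29 58 43) (17 34 68 63 53 33 66 59 45) (25 50 27 54 35 70 67 61 49)
8 cycles in total.

8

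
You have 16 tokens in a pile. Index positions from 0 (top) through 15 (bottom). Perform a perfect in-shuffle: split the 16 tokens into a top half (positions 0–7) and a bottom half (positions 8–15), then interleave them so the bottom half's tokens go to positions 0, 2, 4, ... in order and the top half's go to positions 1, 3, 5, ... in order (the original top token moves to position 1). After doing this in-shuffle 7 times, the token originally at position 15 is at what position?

Track the token's position through each in-shuffle:
15 → 14 → 12 → 8 → 0 → 1 → 3 → 7

7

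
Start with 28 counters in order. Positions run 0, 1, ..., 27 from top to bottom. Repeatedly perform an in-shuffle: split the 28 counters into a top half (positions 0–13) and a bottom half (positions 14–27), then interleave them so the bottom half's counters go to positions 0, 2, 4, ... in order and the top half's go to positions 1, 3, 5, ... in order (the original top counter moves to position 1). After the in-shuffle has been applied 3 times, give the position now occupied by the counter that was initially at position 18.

Track the counter's position through each in-shuffle:
18 → 8 → 17 → 6

6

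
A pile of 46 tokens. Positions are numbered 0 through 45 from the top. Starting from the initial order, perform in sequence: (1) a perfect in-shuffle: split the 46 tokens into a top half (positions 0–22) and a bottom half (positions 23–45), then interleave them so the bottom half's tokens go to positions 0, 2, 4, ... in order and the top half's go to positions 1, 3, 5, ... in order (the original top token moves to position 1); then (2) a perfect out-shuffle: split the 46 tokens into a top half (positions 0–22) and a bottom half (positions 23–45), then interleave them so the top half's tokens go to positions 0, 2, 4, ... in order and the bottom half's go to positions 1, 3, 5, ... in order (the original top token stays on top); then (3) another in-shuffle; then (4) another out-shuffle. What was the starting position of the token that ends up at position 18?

24

Undo the operations in reverse order, starting from position 18:
  undo op 4 (out-shuffle, from top half): 18 ← 9
  undo op 3 (in-shuffle, from top half): 9 ← 4
  undo op 2 (out-shuffle, from top half): 4 ← 2
  undo op 1 (in-shuffle, from bottom half): 2 ← 24
So the token at position 18 came from original position 24.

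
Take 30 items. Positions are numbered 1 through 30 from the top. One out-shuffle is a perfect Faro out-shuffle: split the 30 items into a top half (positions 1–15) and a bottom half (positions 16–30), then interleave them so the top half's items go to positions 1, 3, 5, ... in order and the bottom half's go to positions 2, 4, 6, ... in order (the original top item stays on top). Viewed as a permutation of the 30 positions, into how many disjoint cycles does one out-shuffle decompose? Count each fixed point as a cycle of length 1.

Trace each unvisited position around until it returns:
(1) (2 3 5 9 17 4 ... len 28) (30)
3 cycles in total.

3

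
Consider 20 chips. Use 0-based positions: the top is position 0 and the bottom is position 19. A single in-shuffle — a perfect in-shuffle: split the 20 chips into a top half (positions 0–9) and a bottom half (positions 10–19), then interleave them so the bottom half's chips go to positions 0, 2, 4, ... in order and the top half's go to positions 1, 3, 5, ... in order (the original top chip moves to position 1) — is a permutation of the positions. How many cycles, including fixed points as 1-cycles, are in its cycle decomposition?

Trace each unvisited position around until it returns:
(0 1 3 7 15 10) (2 5 11) (4 9 19 18 16 12) (6 13) (8 17 14)
5 cycles in total.

5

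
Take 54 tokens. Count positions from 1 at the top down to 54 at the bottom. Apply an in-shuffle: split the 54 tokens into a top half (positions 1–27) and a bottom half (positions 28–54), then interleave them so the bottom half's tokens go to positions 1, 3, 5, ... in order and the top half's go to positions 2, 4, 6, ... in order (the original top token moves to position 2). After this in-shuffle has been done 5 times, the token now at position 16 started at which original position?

Work backwards from position 16, undoing one in-shuffle at a time:
16 ← 8 ← 4 ← 2 ← 1 ← 28
So the token now at position 16 started at position 28.

28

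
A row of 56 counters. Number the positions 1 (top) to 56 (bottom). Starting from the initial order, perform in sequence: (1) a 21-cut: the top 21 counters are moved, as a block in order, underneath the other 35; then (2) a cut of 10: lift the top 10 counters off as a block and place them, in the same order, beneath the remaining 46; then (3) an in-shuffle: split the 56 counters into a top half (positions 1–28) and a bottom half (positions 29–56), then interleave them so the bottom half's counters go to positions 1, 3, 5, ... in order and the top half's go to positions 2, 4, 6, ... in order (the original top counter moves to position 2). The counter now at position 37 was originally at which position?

Undo the operations in reverse order, starting from position 37:
  undo op 3 (in-shuffle, from bottom half): 37 ← 47
  undo op 2 (cut 10): 47 ← 1
  undo op 1 (cut 21): 1 ← 22
So the counter at position 37 came from original position 22.

22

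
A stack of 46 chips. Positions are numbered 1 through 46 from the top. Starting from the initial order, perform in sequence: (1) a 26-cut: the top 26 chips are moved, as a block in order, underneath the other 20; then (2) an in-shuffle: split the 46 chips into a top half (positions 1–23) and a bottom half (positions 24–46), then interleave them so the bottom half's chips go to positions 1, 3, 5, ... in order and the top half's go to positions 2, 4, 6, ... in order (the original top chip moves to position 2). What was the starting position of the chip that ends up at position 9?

8

Undo the operations in reverse order, starting from position 9:
  undo op 2 (in-shuffle, from bottom half): 9 ← 28
  undo op 1 (cut 26): 28 ← 8
So the chip at position 9 came from original position 8.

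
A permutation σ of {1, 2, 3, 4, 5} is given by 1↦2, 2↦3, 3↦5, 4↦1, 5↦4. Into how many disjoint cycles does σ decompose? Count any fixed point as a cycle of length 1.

Cycle decomposition: (1 2 3 5 4).
1 cycle.

1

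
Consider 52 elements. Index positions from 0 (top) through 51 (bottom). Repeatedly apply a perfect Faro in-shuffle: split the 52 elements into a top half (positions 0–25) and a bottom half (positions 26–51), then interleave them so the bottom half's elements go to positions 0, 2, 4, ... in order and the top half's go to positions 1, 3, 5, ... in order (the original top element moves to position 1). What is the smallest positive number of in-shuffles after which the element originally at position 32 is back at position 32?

52

Follow position 32 under repeated in-shuffles:
32 → 12 → 25 → 51 → 50 → 48 → 44 → 36 → ... → 32 (length 52)
It first returns after 52 in-shuffles.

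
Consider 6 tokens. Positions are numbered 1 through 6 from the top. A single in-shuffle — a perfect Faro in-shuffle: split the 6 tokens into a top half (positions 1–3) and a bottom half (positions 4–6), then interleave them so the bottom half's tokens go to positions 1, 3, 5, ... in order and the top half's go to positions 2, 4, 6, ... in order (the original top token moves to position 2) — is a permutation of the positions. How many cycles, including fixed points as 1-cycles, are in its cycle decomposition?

Trace each unvisited position around until it returns:
(1 2 4) (3 6 5)
2 cycles in total.

2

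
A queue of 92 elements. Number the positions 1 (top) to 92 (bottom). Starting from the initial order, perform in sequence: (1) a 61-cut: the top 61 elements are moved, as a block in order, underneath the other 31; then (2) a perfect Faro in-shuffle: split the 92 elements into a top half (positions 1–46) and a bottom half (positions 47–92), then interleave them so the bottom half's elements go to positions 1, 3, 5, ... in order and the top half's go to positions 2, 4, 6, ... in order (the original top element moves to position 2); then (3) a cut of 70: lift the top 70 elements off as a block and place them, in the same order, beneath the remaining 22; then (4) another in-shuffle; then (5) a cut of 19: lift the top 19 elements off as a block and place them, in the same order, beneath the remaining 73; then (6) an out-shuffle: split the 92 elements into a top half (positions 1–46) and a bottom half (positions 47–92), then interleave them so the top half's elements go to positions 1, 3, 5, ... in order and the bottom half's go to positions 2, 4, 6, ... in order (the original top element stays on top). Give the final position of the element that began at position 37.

35

Track the element from position 37 forward through each operation:
  after op 1 (cut 61): 37 → 68
  after op 2 (in-shuffle): 68 → 43
  after op 3 (cut 70): 43 → 65
  after op 4 (in-shuffle): 65 → 37
  after op 5 (cut 19): 37 → 18
  after op 6 (out-shuffle): 18 → 35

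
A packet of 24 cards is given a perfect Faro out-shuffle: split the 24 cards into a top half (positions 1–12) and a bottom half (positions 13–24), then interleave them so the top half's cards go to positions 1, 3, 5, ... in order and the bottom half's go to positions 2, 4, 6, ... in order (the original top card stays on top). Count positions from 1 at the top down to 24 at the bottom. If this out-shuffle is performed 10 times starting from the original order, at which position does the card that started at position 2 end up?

13

Track the card's position through each out-shuffle:
2 → 3 → 5 → 9 → 17 → 10 → 19 → 14 → 4 → 7 → 13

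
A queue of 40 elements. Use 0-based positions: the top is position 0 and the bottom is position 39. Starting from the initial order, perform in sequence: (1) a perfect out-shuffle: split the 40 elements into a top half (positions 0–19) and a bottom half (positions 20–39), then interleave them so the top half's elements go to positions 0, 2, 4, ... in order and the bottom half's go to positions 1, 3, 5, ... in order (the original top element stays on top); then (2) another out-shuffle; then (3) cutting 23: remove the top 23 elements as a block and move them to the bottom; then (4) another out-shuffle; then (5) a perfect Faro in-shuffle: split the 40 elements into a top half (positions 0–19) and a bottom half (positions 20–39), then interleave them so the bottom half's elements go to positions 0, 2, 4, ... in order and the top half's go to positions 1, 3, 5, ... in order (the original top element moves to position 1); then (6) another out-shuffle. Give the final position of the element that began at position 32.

Track the element from position 32 forward through each operation:
  after op 1 (out-shuffle): 32 → 25
  after op 2 (out-shuffle): 25 → 11
  after op 3 (cut 23): 11 → 28
  after op 4 (out-shuffle): 28 → 17
  after op 5 (in-shuffle): 17 → 35
  after op 6 (out-shuffle): 35 → 31

31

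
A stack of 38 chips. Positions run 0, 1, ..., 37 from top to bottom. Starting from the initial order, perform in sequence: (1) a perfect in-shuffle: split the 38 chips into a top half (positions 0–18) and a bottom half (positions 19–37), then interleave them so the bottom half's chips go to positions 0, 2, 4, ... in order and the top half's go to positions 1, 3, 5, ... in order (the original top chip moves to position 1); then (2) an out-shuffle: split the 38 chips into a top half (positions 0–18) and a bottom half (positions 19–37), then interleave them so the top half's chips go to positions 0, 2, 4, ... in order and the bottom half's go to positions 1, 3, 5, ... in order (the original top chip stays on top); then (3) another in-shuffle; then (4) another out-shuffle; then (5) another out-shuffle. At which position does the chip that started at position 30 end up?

23

Track the chip from position 30 forward through each operation:
  after op 1 (in-shuffle): 30 → 22
  after op 2 (out-shuffle): 22 → 7
  after op 3 (in-shuffle): 7 → 15
  after op 4 (out-shuffle): 15 → 30
  after op 5 (out-shuffle): 30 → 23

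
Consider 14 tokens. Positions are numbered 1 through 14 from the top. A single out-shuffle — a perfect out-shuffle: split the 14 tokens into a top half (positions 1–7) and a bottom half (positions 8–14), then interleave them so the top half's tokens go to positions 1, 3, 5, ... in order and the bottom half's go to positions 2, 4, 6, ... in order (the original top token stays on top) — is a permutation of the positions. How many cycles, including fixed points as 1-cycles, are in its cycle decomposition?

Trace each unvisited position around until it returns:
(1) (2 3 5 9 4 7 ... len 12) (14)
3 cycles in total.

3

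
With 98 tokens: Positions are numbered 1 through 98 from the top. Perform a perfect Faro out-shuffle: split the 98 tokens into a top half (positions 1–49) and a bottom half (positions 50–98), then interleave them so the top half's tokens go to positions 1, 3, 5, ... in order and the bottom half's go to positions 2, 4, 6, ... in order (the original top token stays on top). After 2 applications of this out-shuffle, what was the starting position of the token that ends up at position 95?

Work backwards from position 95, undoing one out-shuffle at a time:
95 ← 48 ← 73
So the token now at position 95 started at position 73.

73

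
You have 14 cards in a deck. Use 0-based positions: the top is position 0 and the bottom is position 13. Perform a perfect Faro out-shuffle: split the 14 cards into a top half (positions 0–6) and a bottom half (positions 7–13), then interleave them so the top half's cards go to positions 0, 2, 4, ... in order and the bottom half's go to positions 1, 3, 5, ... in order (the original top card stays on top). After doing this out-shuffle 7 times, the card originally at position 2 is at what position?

9

Track the card's position through each out-shuffle:
2 → 4 → 8 → 3 → 6 → 12 → 11 → 9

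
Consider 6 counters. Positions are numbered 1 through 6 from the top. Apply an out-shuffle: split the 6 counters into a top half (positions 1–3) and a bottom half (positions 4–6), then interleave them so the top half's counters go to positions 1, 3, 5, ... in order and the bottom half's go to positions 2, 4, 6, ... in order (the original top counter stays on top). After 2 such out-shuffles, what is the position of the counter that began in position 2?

Track the counter's position through each out-shuffle:
2 → 3 → 5

5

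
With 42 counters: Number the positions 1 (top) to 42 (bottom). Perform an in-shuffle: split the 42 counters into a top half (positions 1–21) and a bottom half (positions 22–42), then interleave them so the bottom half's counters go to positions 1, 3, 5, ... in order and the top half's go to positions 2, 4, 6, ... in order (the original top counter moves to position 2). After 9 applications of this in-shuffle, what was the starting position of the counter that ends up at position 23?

5

Work backwards from position 23, undoing one in-shuffle at a time:
23 ← 33 ← 38 ← 19 ← 31 ← 37 ← 40 ← 20 ← 10 ← 5
So the counter now at position 23 started at position 5.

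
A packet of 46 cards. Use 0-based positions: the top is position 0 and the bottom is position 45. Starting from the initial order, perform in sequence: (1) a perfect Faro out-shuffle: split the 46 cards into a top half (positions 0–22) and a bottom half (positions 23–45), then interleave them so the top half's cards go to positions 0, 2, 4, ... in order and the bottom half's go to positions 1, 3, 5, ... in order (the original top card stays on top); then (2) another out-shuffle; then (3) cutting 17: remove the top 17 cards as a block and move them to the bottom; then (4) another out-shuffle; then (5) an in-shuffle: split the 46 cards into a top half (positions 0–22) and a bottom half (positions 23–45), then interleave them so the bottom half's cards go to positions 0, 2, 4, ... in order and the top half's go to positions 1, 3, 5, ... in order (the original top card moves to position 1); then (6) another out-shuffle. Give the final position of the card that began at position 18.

Track the card from position 18 forward through each operation:
  after op 1 (out-shuffle): 18 → 36
  after op 2 (out-shuffle): 36 → 27
  after op 3 (cut 17): 27 → 10
  after op 4 (out-shuffle): 10 → 20
  after op 5 (in-shuffle): 20 → 41
  after op 6 (out-shuffle): 41 → 37

37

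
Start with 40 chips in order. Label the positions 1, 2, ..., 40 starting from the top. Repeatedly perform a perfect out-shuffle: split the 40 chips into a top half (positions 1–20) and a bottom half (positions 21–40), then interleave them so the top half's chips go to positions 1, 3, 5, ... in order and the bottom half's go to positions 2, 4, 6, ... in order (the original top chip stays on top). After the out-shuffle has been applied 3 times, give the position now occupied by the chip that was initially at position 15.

35

Track the chip's position through each out-shuffle:
15 → 29 → 18 → 35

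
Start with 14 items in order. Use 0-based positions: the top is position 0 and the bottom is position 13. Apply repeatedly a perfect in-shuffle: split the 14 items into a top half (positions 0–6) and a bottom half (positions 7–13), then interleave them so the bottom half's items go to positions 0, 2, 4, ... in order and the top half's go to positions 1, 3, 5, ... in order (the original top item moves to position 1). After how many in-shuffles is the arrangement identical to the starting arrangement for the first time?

4

The in-shuffle permutes the 14 positions with cycle lengths [2, 4, 4, 4].
Every item is home exactly when every cycle has completed a whole number of laps, i.e. after lcm(2, 4) = 4 in-shuffles.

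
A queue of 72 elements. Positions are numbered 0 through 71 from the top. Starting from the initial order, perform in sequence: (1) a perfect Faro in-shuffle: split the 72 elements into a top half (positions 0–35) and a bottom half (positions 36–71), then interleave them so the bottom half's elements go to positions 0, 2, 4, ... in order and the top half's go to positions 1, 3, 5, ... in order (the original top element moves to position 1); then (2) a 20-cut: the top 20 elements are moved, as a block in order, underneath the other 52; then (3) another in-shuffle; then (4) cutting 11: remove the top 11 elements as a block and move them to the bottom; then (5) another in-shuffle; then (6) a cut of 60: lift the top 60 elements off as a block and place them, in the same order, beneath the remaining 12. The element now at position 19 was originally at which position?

31

Undo the operations in reverse order, starting from position 19:
  undo op 6 (cut 60): 19 ← 7
  undo op 5 (in-shuffle, from top half): 7 ← 3
  undo op 4 (cut 11): 3 ← 14
  undo op 3 (in-shuffle, from bottom half): 14 ← 43
  undo op 2 (cut 20): 43 ← 63
  undo op 1 (in-shuffle, from top half): 63 ← 31
So the element at position 19 came from original position 31.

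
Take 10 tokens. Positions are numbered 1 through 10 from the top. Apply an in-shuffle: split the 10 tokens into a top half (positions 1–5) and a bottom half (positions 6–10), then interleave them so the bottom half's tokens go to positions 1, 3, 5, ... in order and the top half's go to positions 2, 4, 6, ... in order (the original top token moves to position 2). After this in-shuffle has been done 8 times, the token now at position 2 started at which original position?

8

Work backwards from position 2, undoing one in-shuffle at a time:
2 ← 1 ← 6 ← 3 ← 7 ← 9 ← 10 ← 5 ← 8
So the token now at position 2 started at position 8.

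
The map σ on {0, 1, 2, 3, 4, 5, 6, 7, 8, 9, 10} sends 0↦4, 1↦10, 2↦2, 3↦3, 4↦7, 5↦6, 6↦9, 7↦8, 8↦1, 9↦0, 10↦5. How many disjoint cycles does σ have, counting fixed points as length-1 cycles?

Cycle decomposition: (0 4 7 8 1 10 5 6 9) (2) (3).
3 cycles.

3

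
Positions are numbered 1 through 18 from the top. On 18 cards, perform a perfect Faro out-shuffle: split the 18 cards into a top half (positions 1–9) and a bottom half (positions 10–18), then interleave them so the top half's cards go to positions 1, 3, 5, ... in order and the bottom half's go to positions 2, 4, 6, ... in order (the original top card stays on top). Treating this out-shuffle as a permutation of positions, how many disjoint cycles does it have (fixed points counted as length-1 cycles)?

Trace each unvisited position around until it returns:
(1) (2 3 5 9 17 16 14 10) (4 7 13 8 15 12 6 11) (18)
4 cycles in total.

4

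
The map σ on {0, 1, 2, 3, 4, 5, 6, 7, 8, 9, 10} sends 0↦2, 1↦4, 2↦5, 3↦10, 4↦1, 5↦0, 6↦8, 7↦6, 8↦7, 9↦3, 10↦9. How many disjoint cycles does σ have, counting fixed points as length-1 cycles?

Cycle decomposition: (0 2 5) (1 4) (3 10 9) (6 8 7).
4 cycles.

4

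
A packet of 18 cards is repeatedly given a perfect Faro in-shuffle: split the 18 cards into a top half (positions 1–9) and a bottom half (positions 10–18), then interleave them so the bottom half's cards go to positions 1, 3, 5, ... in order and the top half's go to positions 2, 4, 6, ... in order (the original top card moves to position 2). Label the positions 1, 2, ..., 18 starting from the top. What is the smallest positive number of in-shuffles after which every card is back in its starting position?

18

The in-shuffle permutes the 18 positions with cycle lengths [18].
Every card is home exactly when every cycle has completed a whole number of laps, i.e. after lcm(18) = 18 in-shuffles.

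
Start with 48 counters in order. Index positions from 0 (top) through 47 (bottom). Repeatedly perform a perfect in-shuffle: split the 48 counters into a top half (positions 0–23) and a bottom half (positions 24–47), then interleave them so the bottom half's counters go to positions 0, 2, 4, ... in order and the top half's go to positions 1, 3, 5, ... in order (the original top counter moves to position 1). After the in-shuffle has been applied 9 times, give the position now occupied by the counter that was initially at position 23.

37

Track the counter's position through each in-shuffle:
23 → 47 → 46 → 44 → 40 → 32 → 16 → 33 → 18 → 37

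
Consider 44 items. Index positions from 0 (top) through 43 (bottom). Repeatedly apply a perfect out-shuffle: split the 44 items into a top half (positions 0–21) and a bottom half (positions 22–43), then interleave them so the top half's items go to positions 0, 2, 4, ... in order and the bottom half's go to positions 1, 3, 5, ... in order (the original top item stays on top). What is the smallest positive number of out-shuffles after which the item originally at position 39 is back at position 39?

14

Follow position 39 under repeated out-shuffles:
39 → 35 → 27 → 11 → 22 → 1 → 2 → 4 → 8 → 16 → 32 → 21 → 42 → 41 → 39
It first returns after 14 out-shuffles.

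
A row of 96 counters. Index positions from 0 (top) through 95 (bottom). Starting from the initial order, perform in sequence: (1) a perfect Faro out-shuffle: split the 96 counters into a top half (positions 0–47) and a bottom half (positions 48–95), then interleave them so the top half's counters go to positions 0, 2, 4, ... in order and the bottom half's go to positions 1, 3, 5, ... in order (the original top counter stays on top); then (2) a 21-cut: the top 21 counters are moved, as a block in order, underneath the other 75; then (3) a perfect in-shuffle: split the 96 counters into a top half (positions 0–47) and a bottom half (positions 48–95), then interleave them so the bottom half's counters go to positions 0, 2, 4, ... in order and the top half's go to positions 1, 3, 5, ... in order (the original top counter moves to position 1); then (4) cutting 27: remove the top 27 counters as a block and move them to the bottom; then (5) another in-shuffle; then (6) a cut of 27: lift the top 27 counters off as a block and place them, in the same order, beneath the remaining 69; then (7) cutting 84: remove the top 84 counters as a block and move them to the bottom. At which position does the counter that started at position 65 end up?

86

Track the counter from position 65 forward through each operation:
  after op 1 (out-shuffle): 65 → 35
  after op 2 (cut 21): 35 → 14
  after op 3 (in-shuffle): 14 → 29
  after op 4 (cut 27): 29 → 2
  after op 5 (in-shuffle): 2 → 5
  after op 6 (cut 27): 5 → 74
  after op 7 (cut 84): 74 → 86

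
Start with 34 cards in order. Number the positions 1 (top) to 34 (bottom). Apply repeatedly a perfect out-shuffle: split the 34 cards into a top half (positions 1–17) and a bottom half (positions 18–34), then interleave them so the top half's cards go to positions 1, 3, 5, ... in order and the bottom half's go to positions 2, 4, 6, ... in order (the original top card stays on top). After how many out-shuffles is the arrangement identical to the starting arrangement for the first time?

The out-shuffle permutes the 34 positions with cycle lengths [1, 1, 2, 10, 10, 10].
Every card is home exactly when every cycle has completed a whole number of laps, i.e. after lcm(1, 2, 10) = 10 out-shuffles.

10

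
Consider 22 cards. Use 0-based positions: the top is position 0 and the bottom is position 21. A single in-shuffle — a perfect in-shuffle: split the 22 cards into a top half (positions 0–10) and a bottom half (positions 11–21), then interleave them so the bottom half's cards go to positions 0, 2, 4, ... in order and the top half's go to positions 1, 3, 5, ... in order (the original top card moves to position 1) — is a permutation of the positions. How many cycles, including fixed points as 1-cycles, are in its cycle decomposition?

2

Trace each unvisited position around until it returns:
(0 1 3 7 15 8 ... len 11) (4 9 19 16 10 21 ... len 11)
2 cycles in total.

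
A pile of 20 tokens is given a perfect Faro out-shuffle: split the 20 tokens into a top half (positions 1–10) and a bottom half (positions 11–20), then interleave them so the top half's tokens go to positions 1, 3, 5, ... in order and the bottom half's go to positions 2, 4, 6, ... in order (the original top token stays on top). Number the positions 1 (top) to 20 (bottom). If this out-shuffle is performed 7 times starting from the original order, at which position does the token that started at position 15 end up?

Track the token's position through each out-shuffle:
15 → 10 → 19 → 18 → 16 → 12 → 4 → 7

7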